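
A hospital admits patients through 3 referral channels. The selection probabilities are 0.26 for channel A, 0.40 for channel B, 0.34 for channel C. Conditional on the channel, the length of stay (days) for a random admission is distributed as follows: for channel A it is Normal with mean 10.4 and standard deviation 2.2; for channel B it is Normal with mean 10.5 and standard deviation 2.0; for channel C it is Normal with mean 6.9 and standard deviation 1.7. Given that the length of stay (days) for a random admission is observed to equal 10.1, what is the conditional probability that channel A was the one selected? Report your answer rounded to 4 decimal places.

Likelihoods f(10.1 | ·): A: 0.179659; B: 0.195521; C: 0.0399074.
Posterior ∝ prior × likelihood. Numerator for A: 0.26·0.179659 = 0.0467114.
Normalizing constant: 0.26·0.179659 + 0.4·0.195521 + 0.34·0.0399074 = 0.138488.
P(A | observation) = 0.0467114 / 0.138488 = 0.337295.

0.3373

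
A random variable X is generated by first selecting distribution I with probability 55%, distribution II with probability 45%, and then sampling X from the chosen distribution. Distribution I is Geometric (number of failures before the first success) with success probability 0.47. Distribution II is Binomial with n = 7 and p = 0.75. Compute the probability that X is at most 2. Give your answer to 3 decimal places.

0.474

Conditional on each component, P(X ≤ 2): I: 0.851123; II: 0.0128784.
By total probability, P(X ≤ 2) = 0.55·0.851123 + 0.45·0.0128784 = 0.473913.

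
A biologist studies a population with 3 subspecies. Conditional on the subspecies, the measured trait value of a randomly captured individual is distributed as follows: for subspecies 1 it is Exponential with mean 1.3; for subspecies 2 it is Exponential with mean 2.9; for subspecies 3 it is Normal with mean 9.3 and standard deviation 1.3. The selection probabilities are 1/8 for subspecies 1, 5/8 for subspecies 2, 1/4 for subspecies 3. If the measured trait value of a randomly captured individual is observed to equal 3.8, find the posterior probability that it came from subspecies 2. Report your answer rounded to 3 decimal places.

0.918

Likelihoods f(3.8 | ·): 1: 0.04136; 2: 0.0930093; 3: 3.98253e-05.
Posterior ∝ prior × likelihood. Numerator for 2: 0.625·0.0930093 = 0.0581308.
Normalizing constant: 0.125·0.04136 + 0.625·0.0930093 + 0.25·3.98253e-05 = 0.0633108.
P(2 | observation) = 0.0581308 / 0.0633108 = 0.918182.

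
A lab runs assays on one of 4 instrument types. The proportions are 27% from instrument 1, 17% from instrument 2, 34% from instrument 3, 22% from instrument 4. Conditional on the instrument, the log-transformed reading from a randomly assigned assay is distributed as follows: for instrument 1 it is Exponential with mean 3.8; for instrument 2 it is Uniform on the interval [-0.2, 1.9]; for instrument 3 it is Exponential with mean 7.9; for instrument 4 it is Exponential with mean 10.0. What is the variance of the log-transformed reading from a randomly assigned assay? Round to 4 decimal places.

Per component, 1: μ=3.8, E[X²]=28.88; 2: μ=0.85, E[X²]=1.09; 3: μ=7.9, E[X²]=124.82; 4: μ=10, E[X²]=200.
E[X] = 0.27·3.8 + 0.17·0.85 + 0.34·7.9 + 0.22·10 = 6.0565.
E[X²] = 0.27·28.88 + 0.17·1.09 + 0.34·124.82 + 0.22·200 = 94.4217.
Var(X) = E[X²] − (E[X])² = 94.4217 − 36.6812 = 57.7405.

57.7405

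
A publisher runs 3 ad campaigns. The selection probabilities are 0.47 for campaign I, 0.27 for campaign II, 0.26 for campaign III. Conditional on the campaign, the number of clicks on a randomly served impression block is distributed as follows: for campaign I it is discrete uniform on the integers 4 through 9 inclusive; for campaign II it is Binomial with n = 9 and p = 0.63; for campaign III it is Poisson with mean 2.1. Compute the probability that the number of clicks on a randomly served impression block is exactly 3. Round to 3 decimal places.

0.064

Conditional on each campaign, P(X = 3): I: 0; II: 0.0538904; III: 0.189011.
By total probability, P(X = 3) = 0.47·0 + 0.27·0.0538904 + 0.26·0.189011 = 0.0636934.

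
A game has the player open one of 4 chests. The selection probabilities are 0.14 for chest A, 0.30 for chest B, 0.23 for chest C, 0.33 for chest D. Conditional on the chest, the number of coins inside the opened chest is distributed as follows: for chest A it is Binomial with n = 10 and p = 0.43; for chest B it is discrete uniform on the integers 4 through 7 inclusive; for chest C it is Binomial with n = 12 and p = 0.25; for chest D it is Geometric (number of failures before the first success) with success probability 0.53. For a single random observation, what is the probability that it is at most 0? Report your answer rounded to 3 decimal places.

Conditional on each chest, P(X ≤ 0): A: 0.00362033; B: 0; C: 0.0316764; D: 0.53.
By total probability, P(X ≤ 0) = 0.14·0.00362033 + 0.3·0 + 0.23·0.0316764 + 0.33·0.53 = 0.182692.

0.183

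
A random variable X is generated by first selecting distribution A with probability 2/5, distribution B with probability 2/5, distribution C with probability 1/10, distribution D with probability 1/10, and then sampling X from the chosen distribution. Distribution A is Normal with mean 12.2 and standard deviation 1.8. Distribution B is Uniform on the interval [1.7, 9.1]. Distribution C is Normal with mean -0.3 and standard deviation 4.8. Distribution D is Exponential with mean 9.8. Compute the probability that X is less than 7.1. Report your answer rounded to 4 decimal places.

Conditional on each component, P(X < 7.1): A: 0.00230327; B: 0.72973; C: 0.938423; D: 0.515428.
By total probability, P(X < 7.1) = 0.4·0.00230327 + 0.4·0.72973 + 0.1·0.938423 + 0.1·0.515428 = 0.438198.

0.4382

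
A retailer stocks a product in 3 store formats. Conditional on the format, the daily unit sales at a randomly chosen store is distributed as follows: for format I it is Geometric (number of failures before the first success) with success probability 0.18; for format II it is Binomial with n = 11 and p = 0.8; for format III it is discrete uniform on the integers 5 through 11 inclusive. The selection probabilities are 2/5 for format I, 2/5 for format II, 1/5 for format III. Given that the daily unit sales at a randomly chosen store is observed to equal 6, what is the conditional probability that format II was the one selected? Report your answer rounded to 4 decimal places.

Likelihoods P(X=6 | ·): I: 0.0547212; II: 0.0387554; III: 0.142857.
Posterior ∝ prior × likelihood. Numerator for II: 0.4·0.0387554 = 0.0155021.
Normalizing constant: 0.4·0.0547212 + 0.4·0.0387554 + 0.2·0.142857 = 0.0659621.
P(II | observation) = 0.0155021 / 0.0659621 = 0.235016.

0.2350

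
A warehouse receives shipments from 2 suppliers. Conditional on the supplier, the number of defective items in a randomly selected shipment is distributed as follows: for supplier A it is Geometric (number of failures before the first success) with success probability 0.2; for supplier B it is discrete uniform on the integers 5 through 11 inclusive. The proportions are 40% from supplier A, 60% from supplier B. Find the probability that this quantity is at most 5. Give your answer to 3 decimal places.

Conditional on each supplier, P(X ≤ 5): A: 0.737856; B: 0.142857.
By total probability, P(X ≤ 5) = 0.4·0.737856 + 0.6·0.142857 = 0.380857.

0.381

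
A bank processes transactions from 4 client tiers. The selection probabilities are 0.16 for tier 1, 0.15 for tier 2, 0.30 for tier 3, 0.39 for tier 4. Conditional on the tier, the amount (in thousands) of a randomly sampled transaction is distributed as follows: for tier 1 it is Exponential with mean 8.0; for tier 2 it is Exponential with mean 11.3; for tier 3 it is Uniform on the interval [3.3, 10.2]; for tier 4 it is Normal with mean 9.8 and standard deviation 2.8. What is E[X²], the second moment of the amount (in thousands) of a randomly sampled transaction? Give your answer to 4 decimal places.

114.1592

For each component E[X²] = Var + (mean)², giving 1: 128; 2: 255.38; 3: 49.53; 4: 103.88.
Overall E[X²] = 0.16·128 + 0.15·255.38 + 0.3·49.53 + 0.39·103.88 = 114.159.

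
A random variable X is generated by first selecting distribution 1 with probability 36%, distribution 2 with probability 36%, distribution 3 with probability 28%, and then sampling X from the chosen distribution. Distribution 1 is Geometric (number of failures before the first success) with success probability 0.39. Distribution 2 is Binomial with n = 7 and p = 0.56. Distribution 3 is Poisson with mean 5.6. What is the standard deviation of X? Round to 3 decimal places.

Per component, 1: μ=1.5641, E[X²]=6.45694; 2: μ=3.92, E[X²]=17.0912; 3: μ=5.6, E[X²]=36.96.
E[X] = 0.36·1.5641 + 0.36·3.92 + 0.28·5.6 = 3.54228.
E[X²] = 0.36·6.45694 + 0.36·17.0912 + 0.28·36.96 = 18.8261.
Var(X) = E[X²] − (E[X])² = 18.8261 − 12.5477 = 6.2784.
SD(X) = √6.2784 = 2.50567.

2.506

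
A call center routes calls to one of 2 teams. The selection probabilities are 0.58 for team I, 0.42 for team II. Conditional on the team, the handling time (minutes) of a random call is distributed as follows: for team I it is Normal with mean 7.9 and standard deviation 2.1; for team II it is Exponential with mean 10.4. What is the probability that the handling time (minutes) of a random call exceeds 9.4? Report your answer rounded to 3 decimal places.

Conditional on each team, P(X > 9.4): I: 0.237525; II: 0.405009.
By total probability, P(X > 9.4) = 0.58·0.237525 + 0.42·0.405009 = 0.307868.

0.308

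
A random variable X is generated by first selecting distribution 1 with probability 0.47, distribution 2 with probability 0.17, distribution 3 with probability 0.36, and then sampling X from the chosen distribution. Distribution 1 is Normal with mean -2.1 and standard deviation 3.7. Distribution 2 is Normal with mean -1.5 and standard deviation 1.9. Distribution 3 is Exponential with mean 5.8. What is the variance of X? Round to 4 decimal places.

33.0083

Per component, 1: μ=-2.1, E[X²]=18.1; 2: μ=-1.5, E[X²]=5.86; 3: μ=5.8, E[X²]=67.28.
E[X] = 0.47·-2.1 + 0.17·-1.5 + 0.36·5.8 = 0.846.
E[X²] = 0.47·18.1 + 0.17·5.86 + 0.36·67.28 = 33.724.
Var(X) = E[X²] − (E[X])² = 33.724 − 0.715716 = 33.0083.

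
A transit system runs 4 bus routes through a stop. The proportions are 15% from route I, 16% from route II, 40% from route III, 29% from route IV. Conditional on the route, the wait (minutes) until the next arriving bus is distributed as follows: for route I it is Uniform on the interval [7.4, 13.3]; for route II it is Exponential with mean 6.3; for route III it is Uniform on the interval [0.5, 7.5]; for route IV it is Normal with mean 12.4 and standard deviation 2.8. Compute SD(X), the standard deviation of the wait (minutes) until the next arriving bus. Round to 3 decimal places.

4.893

Per component, I: μ=10.35, E[X²]=110.023; II: μ=6.3, E[X²]=79.38; III: μ=4, E[X²]=20.0833; IV: μ=12.4, E[X²]=161.6.
E[X] = 0.15·10.35 + 0.16·6.3 + 0.4·4 + 0.29·12.4 = 7.7565.
E[X²] = 0.15·110.023 + 0.16·79.38 + 0.4·20.0833 + 0.29·161.6 = 84.1016.
Var(X) = E[X²] − (E[X])² = 84.1016 − 60.1633 = 23.9383.
SD(X) = √23.9383 = 4.89268.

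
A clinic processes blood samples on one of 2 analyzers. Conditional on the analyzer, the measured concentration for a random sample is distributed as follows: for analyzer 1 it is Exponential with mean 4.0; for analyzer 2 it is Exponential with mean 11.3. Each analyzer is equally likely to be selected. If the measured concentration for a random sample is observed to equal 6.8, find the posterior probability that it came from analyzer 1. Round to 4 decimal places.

Likelihoods f(6.8 | ·): 1: 0.0456709; 2: 0.0484815.
Posterior ∝ prior × likelihood. Numerator for 1: 0.5·0.0456709 = 0.0228354.
Normalizing constant: 0.5·0.0456709 + 0.5·0.0484815 = 0.0470762.
P(1 | observation) = 0.0228354 / 0.0470762 = 0.485074.

0.4851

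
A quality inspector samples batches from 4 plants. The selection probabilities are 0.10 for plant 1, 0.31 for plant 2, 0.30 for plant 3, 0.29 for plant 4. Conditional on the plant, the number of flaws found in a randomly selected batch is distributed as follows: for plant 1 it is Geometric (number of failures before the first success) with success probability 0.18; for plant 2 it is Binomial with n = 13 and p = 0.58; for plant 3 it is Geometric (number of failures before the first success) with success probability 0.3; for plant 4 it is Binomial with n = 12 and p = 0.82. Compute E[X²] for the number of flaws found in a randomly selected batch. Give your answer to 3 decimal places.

55.772

For each component E[X²] = Var + (mean)², giving 1: 46.0617; 2: 60.0184; 3: 13.2222; 4: 98.5968.
Overall E[X²] = 0.1·46.0617 + 0.31·60.0184 + 0.3·13.2222 + 0.29·98.5968 = 55.7716.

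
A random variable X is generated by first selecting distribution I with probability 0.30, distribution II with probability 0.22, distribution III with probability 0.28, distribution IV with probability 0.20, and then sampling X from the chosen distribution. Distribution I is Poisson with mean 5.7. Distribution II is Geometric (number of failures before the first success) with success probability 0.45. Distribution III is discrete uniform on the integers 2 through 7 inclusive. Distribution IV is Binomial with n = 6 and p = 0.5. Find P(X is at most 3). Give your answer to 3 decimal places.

0.478

Conditional on each component, P(X ≤ 3): I: 0.180048; II: 0.908494; III: 0.333333; IV: 0.65625.
By total probability, P(X ≤ 3) = 0.3·0.180048 + 0.22·0.908494 + 0.28·0.333333 + 0.2·0.65625 = 0.478466.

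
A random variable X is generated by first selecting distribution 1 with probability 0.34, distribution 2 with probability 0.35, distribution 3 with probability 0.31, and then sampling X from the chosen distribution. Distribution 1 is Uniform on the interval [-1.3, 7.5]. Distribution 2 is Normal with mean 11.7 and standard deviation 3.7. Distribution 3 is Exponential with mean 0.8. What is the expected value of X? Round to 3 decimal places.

5.397

Component means — 1: 3.1; 2: 11.7; 3: 0.8.
E[X] = 0.34·3.1 + 0.35·11.7 + 0.31·0.8 = 5.397.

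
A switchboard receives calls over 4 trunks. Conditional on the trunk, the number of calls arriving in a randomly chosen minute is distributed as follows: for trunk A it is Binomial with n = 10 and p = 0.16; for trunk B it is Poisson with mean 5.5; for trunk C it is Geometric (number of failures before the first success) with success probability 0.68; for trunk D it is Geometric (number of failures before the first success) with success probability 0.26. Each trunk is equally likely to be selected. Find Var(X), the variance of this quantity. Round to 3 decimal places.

Per component, A: μ=1.6, E[X²]=3.904; B: μ=5.5, E[X²]=35.75; C: μ=0.470588, E[X²]=0.913495; D: μ=2.84615, E[X²]=19.0473.
E[X] = 0.25·1.6 + 0.25·5.5 + 0.25·0.470588 + 0.25·2.84615 = 2.60419.
E[X²] = 0.25·3.904 + 0.25·35.75 + 0.25·0.913495 + 0.25·19.0473 = 14.9037.
Var(X) = E[X²] − (E[X])² = 14.9037 − 6.78178 = 8.12193.

8.122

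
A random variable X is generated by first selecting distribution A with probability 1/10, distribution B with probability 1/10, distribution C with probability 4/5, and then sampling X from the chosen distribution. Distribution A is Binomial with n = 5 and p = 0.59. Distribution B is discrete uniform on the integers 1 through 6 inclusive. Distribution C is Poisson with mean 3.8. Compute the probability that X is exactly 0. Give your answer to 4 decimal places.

Conditional on each component, P(X = 0): A: 0.0115856; B: 0; C: 0.0223708.
By total probability, P(X = 0) = 0.1·0.0115856 + 0.1·0 + 0.8·0.0223708 = 0.0190552.

0.0191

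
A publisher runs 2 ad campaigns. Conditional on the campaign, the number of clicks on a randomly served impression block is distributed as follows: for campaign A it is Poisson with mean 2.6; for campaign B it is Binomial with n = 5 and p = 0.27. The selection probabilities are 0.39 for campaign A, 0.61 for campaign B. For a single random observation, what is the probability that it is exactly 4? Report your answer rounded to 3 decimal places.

0.067

Conditional on each campaign, P(X = 4): A: 0.141422; B: 0.0193976.
By total probability, P(X = 4) = 0.39·0.141422 + 0.61·0.0193976 = 0.0669871.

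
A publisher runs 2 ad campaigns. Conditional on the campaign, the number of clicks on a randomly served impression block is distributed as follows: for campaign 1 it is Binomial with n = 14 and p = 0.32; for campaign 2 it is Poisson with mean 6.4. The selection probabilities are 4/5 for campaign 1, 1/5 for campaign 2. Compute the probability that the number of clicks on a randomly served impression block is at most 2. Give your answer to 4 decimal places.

Conditional on each campaign, P(X ≤ 2): 1: 0.125383; 2: 0.0463242.
By total probability, P(X ≤ 2) = 0.8·0.125383 + 0.2·0.0463242 = 0.109571.

0.1096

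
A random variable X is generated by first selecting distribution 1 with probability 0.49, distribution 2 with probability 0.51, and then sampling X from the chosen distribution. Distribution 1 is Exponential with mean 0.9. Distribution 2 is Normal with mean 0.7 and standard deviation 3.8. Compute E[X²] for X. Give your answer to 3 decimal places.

8.408

For each component E[X²] = Var + (mean)², giving 1: 1.62; 2: 14.93.
Overall E[X²] = 0.49·1.62 + 0.51·14.93 = 8.4081.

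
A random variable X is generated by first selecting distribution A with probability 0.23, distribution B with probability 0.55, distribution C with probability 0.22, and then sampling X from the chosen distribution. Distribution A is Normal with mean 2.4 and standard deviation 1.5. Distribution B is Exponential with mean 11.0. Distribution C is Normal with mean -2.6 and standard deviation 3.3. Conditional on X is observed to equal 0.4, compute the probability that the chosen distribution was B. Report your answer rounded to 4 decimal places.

Likelihoods f(0.4 | ·): A: 0.10934; B: 0.0876627; C: 0.0799716.
Posterior ∝ prior × likelihood. Numerator for B: 0.55·0.0876627 = 0.0482145.
Normalizing constant: 0.23·0.10934 + 0.55·0.0876627 + 0.22·0.0799716 = 0.0909564.
P(B | observation) = 0.0482145 / 0.0909564 = 0.530083.

0.5301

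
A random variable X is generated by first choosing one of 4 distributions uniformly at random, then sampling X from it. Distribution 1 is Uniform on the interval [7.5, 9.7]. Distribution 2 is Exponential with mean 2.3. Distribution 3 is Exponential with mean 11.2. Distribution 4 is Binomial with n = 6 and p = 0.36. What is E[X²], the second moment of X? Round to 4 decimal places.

85.4678

For each component E[X²] = Var + (mean)², giving 1: 74.3633; 2: 10.58; 3: 250.88; 4: 6.048.
Overall E[X²] = 0.25·74.3633 + 0.25·10.58 + 0.25·250.88 + 0.25·6.048 = 85.4678.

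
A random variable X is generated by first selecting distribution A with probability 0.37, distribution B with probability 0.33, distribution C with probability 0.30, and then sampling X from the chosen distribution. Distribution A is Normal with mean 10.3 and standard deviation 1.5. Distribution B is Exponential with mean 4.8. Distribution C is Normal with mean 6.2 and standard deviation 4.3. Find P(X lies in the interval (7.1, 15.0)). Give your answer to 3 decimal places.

0.543

Conditional on each component, P(7.1 < X < 15.0): A: 0.982687; B: 0.183891; C: 0.396753.
By total probability, P(7.1 < X < 15.0) = 0.37·0.982687 + 0.33·0.183891 + 0.3·0.396753 = 0.543304.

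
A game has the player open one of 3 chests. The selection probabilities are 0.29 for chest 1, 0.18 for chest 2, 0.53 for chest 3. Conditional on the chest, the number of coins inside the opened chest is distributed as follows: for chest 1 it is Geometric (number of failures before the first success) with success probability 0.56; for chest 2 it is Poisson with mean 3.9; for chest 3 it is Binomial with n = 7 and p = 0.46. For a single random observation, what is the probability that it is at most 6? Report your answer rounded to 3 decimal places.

Conditional on each chest, P(X ≤ 6): 1: 0.996807; 2: 0.899483; 3: 0.995642.
By total probability, P(X ≤ 6) = 0.29·0.996807 + 0.18·0.899483 + 0.53·0.995642 = 0.978671.

0.979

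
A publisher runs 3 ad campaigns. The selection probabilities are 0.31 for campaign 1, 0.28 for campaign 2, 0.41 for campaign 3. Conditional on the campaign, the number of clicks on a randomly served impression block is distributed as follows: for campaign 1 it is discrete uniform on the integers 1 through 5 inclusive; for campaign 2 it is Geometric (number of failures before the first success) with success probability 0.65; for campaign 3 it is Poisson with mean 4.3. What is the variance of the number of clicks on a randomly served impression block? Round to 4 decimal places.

Per component, 1: μ=3, E[X²]=11; 2: μ=0.538462, E[X²]=1.11834; 3: μ=4.3, E[X²]=22.79.
E[X] = 0.31·3 + 0.28·0.538462 + 0.41·4.3 = 2.84377.
E[X²] = 0.31·11 + 0.28·1.11834 + 0.41·22.79 = 13.067.
Var(X) = E[X²] − (E[X])² = 13.067 − 8.08702 = 4.98001.

4.9800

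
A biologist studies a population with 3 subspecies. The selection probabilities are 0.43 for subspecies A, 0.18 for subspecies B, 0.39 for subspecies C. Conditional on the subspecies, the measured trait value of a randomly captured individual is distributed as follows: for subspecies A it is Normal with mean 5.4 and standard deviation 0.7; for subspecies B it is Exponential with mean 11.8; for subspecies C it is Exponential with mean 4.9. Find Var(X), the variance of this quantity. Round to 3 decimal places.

41.192

Per component, A: μ=5.4, E[X²]=29.65; B: μ=11.8, E[X²]=278.48; C: μ=4.9, E[X²]=48.02.
E[X] = 0.43·5.4 + 0.18·11.8 + 0.39·4.9 = 6.357.
E[X²] = 0.43·29.65 + 0.18·278.48 + 0.39·48.02 = 81.6037.
Var(X) = E[X²] − (E[X])² = 81.6037 − 40.4114 = 41.1923.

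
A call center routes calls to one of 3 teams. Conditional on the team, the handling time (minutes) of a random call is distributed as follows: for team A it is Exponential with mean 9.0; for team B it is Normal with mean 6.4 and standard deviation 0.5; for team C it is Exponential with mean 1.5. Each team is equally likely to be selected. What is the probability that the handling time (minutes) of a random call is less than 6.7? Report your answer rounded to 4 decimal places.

0.7464

Conditional on each team, P(X < 6.7): A: 0.525002; B: 0.725747; C: 0.988514.
By total probability, P(X < 6.7) = 0.333333·0.525002 + 0.333333·0.725747 + 0.333333·0.988514 = 0.746421.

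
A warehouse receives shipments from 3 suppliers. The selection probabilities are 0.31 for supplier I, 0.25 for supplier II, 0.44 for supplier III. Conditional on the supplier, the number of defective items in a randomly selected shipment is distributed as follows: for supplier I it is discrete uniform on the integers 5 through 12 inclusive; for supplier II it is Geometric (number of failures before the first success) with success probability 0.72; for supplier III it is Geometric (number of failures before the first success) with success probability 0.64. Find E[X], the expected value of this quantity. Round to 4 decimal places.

2.9797

Component means — I: 8.5; II: 0.388889; III: 0.5625.
E[X] = 0.31·8.5 + 0.25·0.388889 + 0.44·0.5625 = 2.97972.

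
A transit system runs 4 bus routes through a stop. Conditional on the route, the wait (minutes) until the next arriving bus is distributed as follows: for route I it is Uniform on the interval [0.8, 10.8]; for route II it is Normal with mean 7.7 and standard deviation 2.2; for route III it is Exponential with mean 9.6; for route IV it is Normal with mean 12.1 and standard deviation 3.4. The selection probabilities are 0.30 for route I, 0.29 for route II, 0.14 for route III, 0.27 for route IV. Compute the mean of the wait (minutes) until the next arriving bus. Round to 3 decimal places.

8.584

Component means — I: 5.8; II: 7.7; III: 9.6; IV: 12.1.
E[X] = 0.3·5.8 + 0.29·7.7 + 0.14·9.6 + 0.27·12.1 = 8.584.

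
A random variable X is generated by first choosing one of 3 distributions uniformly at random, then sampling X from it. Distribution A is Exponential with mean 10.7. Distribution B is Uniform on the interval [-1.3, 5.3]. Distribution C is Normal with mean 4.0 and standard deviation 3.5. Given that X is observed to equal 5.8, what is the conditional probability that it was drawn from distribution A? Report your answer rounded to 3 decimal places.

0.352

Likelihoods f(5.8 | ·): A: 0.0543506; B: 0; C: 0.099864.
Posterior ∝ prior × likelihood. Numerator for A: 0.333333·0.0543506 = 0.0181169.
Normalizing constant: 0.333333·0.0543506 + 0.333333·0 + 0.333333·0.099864 = 0.0514049.
P(A | observation) = 0.0181169 / 0.0514049 = 0.352435.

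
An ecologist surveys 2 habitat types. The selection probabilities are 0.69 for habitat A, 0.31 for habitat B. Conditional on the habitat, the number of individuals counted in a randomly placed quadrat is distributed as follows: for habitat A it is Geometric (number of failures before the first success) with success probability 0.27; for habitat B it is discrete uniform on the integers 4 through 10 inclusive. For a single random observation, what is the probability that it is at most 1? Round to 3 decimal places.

Conditional on each habitat, P(X ≤ 1): A: 0.4671; B: 0.
By total probability, P(X ≤ 1) = 0.69·0.4671 + 0.31·0 = 0.322299.

0.322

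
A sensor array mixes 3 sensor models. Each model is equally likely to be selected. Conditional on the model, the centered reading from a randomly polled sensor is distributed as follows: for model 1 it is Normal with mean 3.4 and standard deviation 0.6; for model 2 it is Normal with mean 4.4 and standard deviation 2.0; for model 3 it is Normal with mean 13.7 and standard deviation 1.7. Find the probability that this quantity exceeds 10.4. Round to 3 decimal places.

0.325

Conditional on each model, P(X > 10.4): 1: 0; 2: 0.0013499; 3: 0.973882.
By total probability, P(X > 10.4) = 0.333333·0 + 0.333333·0.0013499 + 0.333333·0.973882 = 0.325077.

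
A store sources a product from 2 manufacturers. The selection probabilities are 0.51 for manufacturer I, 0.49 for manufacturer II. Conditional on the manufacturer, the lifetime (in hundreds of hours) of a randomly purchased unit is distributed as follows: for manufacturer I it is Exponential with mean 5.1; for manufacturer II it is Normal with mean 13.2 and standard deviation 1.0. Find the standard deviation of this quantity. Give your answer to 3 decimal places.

5.491

Per component, I: μ=5.1, E[X²]=52.02; II: μ=13.2, E[X²]=175.24.
E[X] = 0.51·5.1 + 0.49·13.2 = 9.069.
E[X²] = 0.51·52.02 + 0.49·175.24 = 112.398.
Var(X) = E[X²] − (E[X])² = 112.398 − 82.2468 = 30.151.
SD(X) = √30.151 = 5.491.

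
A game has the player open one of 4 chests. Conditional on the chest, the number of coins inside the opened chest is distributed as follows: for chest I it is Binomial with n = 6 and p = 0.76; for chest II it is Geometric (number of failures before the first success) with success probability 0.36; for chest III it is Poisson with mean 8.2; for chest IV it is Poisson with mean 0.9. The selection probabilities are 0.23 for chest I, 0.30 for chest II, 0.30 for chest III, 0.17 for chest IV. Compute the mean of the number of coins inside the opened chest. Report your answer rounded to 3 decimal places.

Component means — I: 4.56; II: 1.77778; III: 8.2; IV: 0.9.
E[X] = 0.23·4.56 + 0.3·1.77778 + 0.3·8.2 + 0.17·0.9 = 4.19513.

4.195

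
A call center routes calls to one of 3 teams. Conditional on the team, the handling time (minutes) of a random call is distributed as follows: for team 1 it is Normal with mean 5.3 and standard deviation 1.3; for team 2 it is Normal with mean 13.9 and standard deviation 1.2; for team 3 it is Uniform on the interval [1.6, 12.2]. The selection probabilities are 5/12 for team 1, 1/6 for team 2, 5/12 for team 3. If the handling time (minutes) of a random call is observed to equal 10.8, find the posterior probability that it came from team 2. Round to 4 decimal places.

0.0477

Likelihoods f(10.8 | ·): 1: 3.98253e-05; 2: 0.0118188; 3: 0.0943396.
Posterior ∝ prior × likelihood. Numerator for 2: 0.166667·0.0118188 = 0.0019698.
Normalizing constant: 0.416667·3.98253e-05 + 0.166667·0.0118188 + 0.416667·0.0943396 = 0.0412946.
P(2 | observation) = 0.0019698 / 0.0412946 = 0.0477011.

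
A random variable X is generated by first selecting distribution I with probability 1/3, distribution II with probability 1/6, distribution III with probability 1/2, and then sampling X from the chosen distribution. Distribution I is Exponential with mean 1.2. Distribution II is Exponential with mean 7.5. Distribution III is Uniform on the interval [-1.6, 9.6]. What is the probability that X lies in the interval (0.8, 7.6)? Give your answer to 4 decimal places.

Conditional on each component, P(0.8 < X < 7.6): I: 0.511641; II: 0.535818; III: 0.607143.
By total probability, P(0.8 < X < 7.6) = 0.333333·0.511641 + 0.166667·0.535818 + 0.5·0.607143 = 0.563421.

0.5634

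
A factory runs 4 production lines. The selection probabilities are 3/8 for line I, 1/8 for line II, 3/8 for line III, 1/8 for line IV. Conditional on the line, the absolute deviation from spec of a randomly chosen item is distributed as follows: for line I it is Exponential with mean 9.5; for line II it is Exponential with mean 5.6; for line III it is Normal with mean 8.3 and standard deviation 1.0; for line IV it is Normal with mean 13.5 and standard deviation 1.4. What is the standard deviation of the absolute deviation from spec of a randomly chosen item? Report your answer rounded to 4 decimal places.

6.5294

Per component, I: μ=9.5, E[X²]=180.5; II: μ=5.6, E[X²]=62.72; III: μ=8.3, E[X²]=69.89; IV: μ=13.5, E[X²]=184.21.
E[X] = 0.375·9.5 + 0.125·5.6 + 0.375·8.3 + 0.125·13.5 = 9.0625.
E[X²] = 0.375·180.5 + 0.125·62.72 + 0.375·69.89 + 0.125·184.21 = 124.763.
Var(X) = E[X²] − (E[X])² = 124.763 − 82.1289 = 42.6336.
SD(X) = √42.6336 = 6.52944.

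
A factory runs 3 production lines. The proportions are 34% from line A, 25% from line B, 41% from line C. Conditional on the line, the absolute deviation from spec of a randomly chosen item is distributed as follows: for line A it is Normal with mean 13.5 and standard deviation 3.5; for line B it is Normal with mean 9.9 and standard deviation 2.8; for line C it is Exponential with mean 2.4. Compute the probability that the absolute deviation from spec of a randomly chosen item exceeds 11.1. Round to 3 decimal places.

Conditional on each line, P(X > 11.1): A: 0.753553; B: 0.334118; C: 0.00980366.
By total probability, P(X > 11.1) = 0.34·0.753553 + 0.25·0.334118 + 0.41·0.00980366 = 0.343757.

0.344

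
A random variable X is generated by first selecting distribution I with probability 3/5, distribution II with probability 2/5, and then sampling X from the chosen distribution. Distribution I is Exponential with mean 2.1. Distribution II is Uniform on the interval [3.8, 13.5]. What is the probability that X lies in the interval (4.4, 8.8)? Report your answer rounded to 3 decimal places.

0.246

Conditional on each component, P(4.4 < X < 8.8): I: 0.107902; II: 0.453608.
By total probability, P(4.4 < X < 8.8) = 0.6·0.107902 + 0.4·0.453608 = 0.246184.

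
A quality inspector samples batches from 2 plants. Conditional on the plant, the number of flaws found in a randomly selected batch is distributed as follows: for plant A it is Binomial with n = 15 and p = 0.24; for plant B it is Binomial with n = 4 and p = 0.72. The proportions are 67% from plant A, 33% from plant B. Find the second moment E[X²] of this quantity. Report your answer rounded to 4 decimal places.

13.5196

For each component E[X²] = Var + (mean)², giving A: 15.696; B: 9.1008.
Overall E[X²] = 0.67·15.696 + 0.33·9.1008 = 13.5196.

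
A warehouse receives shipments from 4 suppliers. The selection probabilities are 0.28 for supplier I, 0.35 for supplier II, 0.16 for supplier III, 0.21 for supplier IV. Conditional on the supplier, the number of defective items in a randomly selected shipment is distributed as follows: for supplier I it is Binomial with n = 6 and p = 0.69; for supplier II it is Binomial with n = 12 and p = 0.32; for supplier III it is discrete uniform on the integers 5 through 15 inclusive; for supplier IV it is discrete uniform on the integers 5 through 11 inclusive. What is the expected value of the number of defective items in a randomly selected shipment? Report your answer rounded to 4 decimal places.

Component means — I: 4.14; II: 3.84; III: 10; IV: 8.
E[X] = 0.28·4.14 + 0.35·3.84 + 0.16·10 + 0.21·8 = 5.7832.

5.7832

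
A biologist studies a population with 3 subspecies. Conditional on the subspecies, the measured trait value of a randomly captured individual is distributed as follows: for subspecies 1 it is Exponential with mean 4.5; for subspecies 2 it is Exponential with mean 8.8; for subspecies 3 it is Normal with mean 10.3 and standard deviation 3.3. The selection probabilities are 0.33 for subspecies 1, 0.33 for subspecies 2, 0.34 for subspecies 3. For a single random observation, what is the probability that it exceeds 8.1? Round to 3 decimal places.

0.440

Conditional on each subspecies, P(X > 8.1): 1: 0.165299; 2: 0.398338; 3: 0.747507.
By total probability, P(X > 8.1) = 0.33·0.165299 + 0.33·0.398338 + 0.34·0.747507 = 0.440153.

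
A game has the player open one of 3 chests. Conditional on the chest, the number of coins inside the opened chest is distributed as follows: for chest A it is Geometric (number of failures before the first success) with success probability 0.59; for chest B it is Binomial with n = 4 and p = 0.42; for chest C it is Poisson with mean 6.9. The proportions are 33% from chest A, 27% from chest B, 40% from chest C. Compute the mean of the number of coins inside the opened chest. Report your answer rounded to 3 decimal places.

Component means — A: 0.694915; B: 1.68; C: 6.9.
E[X] = 0.33·0.694915 + 0.27·1.68 + 0.4·6.9 = 3.44292.

3.443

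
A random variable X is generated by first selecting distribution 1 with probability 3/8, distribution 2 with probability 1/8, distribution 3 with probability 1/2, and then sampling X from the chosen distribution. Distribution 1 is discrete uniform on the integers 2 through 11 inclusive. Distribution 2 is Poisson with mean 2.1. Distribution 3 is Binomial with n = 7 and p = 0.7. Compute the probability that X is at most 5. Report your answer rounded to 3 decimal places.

0.608

Conditional on each component, P(X ≤ 5): 1: 0.4; 2: 0.979551; 3: 0.670583.
By total probability, P(X ≤ 5) = 0.375·0.4 + 0.125·0.979551 + 0.5·0.670583 = 0.607735.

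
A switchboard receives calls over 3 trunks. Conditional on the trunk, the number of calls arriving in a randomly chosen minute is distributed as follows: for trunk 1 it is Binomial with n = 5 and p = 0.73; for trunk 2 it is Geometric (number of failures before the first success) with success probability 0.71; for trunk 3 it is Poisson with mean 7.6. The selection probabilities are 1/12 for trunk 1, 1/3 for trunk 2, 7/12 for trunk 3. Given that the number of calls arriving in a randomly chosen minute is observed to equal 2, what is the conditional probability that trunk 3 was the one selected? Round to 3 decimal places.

0.227

Likelihoods P(X=2 | ·): 1: 0.104891; 2: 0.059711; 3: 0.014453.
Posterior ∝ prior × likelihood. Numerator for 3: 0.583333·0.014453 = 0.00843094.
Normalizing constant: 0.0833333·0.104891 + 0.333333·0.059711 + 0.583333·0.014453 = 0.0370755.
P(3 | observation) = 0.00843094 / 0.0370755 = 0.227399.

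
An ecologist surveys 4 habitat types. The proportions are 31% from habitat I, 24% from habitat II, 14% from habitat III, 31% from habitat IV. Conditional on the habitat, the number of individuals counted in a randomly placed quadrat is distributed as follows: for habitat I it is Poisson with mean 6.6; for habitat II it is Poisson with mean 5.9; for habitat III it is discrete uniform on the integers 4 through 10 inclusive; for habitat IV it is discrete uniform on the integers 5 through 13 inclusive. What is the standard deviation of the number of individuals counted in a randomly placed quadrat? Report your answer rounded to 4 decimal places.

Per component, I: μ=6.6, E[X²]=50.16; II: μ=5.9, E[X²]=40.71; III: μ=7, E[X²]=53; IV: μ=9, E[X²]=87.6667.
E[X] = 0.31·6.6 + 0.24·5.9 + 0.14·7 + 0.31·9 = 7.232.
E[X²] = 0.31·50.16 + 0.24·40.71 + 0.14·53 + 0.31·87.6667 = 59.9167.
Var(X) = E[X²] − (E[X])² = 59.9167 − 52.3018 = 7.61484.
SD(X) = √7.61484 = 2.7595.

2.7595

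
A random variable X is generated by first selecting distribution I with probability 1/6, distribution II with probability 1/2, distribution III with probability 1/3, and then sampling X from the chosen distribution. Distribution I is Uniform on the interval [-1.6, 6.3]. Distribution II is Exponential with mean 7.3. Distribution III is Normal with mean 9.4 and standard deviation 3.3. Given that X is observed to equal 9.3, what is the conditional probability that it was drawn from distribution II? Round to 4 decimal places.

0.3223

Likelihoods f(9.3 | ·): I: 0; II: 0.0383176; III: 0.120836.
Posterior ∝ prior × likelihood. Numerator for II: 0.5·0.0383176 = 0.0191588.
Normalizing constant: 0.166667·0 + 0.5·0.0383176 + 0.333333·0.120836 = 0.0594375.
P(II | observation) = 0.0191588 / 0.0594375 = 0.322335.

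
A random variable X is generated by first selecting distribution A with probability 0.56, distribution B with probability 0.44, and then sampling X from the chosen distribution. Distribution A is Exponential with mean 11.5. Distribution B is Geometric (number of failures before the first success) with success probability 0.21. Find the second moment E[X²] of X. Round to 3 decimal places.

162.229

For each component E[X²] = Var + (mean)², giving A: 264.5; B: 32.0658.
Overall E[X²] = 0.56·264.5 + 0.44·32.0658 = 162.229.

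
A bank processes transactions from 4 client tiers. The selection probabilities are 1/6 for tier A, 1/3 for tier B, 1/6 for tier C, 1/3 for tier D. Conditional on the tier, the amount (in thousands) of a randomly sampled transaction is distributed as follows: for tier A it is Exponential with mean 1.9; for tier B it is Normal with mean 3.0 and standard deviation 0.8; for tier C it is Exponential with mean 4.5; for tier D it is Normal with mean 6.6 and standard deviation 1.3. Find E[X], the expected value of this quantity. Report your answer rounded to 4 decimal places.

Component means — A: 1.9; B: 3; C: 4.5; D: 6.6.
E[X] = 0.166667·1.9 + 0.333333·3 + 0.166667·4.5 + 0.333333·6.6 = 4.26667.

4.2667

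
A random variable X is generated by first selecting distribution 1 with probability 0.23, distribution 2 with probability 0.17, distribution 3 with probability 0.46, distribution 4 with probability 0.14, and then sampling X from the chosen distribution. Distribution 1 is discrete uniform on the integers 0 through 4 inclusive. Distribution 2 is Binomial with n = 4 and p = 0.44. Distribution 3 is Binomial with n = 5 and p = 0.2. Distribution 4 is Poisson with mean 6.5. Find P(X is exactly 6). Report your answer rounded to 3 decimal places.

Conditional on each component, P(X = 6): 1: 0; 2: 0; 3: 0; 4: 0.157483.
By total probability, P(X = 6) = 0.23·0 + 0.17·0 + 0.46·0 + 0.14·0.157483 = 0.0220476.

0.022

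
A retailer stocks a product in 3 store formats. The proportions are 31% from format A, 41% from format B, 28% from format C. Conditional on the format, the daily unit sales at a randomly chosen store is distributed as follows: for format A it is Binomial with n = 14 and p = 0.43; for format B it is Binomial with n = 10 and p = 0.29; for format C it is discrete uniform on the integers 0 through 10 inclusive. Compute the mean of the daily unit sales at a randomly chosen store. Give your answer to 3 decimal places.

4.455

Component means — A: 6.02; B: 2.9; C: 5.
E[X] = 0.31·6.02 + 0.41·2.9 + 0.28·5 = 4.4552.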